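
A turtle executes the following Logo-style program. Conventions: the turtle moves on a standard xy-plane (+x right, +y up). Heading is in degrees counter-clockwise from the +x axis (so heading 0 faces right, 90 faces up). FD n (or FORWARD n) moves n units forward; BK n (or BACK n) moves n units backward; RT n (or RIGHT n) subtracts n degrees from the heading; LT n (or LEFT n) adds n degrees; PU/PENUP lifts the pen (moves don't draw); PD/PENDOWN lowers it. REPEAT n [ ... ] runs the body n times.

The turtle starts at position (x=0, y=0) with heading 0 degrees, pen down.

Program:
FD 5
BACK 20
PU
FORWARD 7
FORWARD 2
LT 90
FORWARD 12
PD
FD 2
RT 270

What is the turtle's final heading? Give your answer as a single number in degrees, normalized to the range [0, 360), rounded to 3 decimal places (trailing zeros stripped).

Executing turtle program step by step:
Start: pos=(0,0), heading=0, pen down
FD 5: (0,0) -> (5,0) [heading=0, draw]
BK 20: (5,0) -> (-15,0) [heading=0, draw]
PU: pen up
FD 7: (-15,0) -> (-8,0) [heading=0, move]
FD 2: (-8,0) -> (-6,0) [heading=0, move]
LT 90: heading 0 -> 90
FD 12: (-6,0) -> (-6,12) [heading=90, move]
PD: pen down
FD 2: (-6,12) -> (-6,14) [heading=90, draw]
RT 270: heading 90 -> 180
Final: pos=(-6,14), heading=180, 3 segment(s) drawn

Answer: 180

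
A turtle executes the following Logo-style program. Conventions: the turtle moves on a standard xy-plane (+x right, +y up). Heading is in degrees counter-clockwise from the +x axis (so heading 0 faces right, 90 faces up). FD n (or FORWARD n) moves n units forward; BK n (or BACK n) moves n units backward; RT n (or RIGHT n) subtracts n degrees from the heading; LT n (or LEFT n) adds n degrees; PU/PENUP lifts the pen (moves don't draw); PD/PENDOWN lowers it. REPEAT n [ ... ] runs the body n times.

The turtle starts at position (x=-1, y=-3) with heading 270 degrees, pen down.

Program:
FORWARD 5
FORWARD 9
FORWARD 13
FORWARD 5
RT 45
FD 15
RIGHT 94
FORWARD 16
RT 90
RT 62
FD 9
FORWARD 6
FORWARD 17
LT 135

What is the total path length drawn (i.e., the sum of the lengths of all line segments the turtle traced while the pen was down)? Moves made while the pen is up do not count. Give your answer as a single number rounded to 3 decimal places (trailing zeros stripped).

Answer: 95

Derivation:
Executing turtle program step by step:
Start: pos=(-1,-3), heading=270, pen down
FD 5: (-1,-3) -> (-1,-8) [heading=270, draw]
FD 9: (-1,-8) -> (-1,-17) [heading=270, draw]
FD 13: (-1,-17) -> (-1,-30) [heading=270, draw]
FD 5: (-1,-30) -> (-1,-35) [heading=270, draw]
RT 45: heading 270 -> 225
FD 15: (-1,-35) -> (-11.607,-45.607) [heading=225, draw]
RT 94: heading 225 -> 131
FD 16: (-11.607,-45.607) -> (-22.104,-33.531) [heading=131, draw]
RT 90: heading 131 -> 41
RT 62: heading 41 -> 339
FD 9: (-22.104,-33.531) -> (-13.701,-36.757) [heading=339, draw]
FD 6: (-13.701,-36.757) -> (-8.1,-38.907) [heading=339, draw]
FD 17: (-8.1,-38.907) -> (7.771,-44.999) [heading=339, draw]
LT 135: heading 339 -> 114
Final: pos=(7.771,-44.999), heading=114, 9 segment(s) drawn

Segment lengths:
  seg 1: (-1,-3) -> (-1,-8), length = 5
  seg 2: (-1,-8) -> (-1,-17), length = 9
  seg 3: (-1,-17) -> (-1,-30), length = 13
  seg 4: (-1,-30) -> (-1,-35), length = 5
  seg 5: (-1,-35) -> (-11.607,-45.607), length = 15
  seg 6: (-11.607,-45.607) -> (-22.104,-33.531), length = 16
  seg 7: (-22.104,-33.531) -> (-13.701,-36.757), length = 9
  seg 8: (-13.701,-36.757) -> (-8.1,-38.907), length = 6
  seg 9: (-8.1,-38.907) -> (7.771,-44.999), length = 17
Total = 95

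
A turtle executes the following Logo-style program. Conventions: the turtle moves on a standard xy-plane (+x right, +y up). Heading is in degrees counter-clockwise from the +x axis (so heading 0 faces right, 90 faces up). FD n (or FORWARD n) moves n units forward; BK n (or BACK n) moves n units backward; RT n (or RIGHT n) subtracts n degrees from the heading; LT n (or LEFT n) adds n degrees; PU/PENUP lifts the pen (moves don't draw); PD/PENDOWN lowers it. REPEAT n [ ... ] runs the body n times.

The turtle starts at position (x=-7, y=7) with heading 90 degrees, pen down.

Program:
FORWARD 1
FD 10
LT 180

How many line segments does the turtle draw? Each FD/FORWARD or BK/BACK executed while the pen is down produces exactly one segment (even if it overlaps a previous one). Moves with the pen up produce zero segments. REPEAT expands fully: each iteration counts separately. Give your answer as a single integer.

Answer: 2

Derivation:
Executing turtle program step by step:
Start: pos=(-7,7), heading=90, pen down
FD 1: (-7,7) -> (-7,8) [heading=90, draw]
FD 10: (-7,8) -> (-7,18) [heading=90, draw]
LT 180: heading 90 -> 270
Final: pos=(-7,18), heading=270, 2 segment(s) drawn
Segments drawn: 2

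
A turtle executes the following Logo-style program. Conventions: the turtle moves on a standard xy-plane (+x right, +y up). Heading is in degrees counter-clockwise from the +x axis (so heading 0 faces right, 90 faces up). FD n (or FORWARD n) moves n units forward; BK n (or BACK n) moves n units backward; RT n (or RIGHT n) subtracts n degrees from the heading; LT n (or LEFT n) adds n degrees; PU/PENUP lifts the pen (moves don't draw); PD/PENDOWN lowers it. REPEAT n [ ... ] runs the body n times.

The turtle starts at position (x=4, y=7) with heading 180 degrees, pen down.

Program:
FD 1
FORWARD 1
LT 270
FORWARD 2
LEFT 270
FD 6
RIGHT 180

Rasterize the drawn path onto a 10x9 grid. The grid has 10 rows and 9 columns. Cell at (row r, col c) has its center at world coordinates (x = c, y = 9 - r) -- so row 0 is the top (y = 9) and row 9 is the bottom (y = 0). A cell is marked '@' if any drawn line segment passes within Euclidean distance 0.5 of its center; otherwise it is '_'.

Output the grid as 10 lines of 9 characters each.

Answer: __@@@@@@@
__@______
__@@@____
_________
_________
_________
_________
_________
_________
_________

Derivation:
Segment 0: (4,7) -> (3,7)
Segment 1: (3,7) -> (2,7)
Segment 2: (2,7) -> (2,9)
Segment 3: (2,9) -> (8,9)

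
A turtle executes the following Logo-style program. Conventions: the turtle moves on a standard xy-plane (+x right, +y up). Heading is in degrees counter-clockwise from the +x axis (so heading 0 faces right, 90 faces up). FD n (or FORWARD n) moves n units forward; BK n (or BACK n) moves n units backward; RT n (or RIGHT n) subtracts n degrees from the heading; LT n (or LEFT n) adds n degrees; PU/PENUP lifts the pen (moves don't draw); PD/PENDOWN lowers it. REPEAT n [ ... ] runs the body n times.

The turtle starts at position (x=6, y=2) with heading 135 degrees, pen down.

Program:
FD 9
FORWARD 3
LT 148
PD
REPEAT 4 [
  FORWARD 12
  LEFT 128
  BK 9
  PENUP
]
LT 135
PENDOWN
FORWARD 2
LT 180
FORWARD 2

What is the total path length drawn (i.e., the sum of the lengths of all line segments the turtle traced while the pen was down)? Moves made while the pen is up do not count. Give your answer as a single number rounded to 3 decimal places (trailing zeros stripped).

Answer: 37

Derivation:
Executing turtle program step by step:
Start: pos=(6,2), heading=135, pen down
FD 9: (6,2) -> (-0.364,8.364) [heading=135, draw]
FD 3: (-0.364,8.364) -> (-2.485,10.485) [heading=135, draw]
LT 148: heading 135 -> 283
PD: pen down
REPEAT 4 [
  -- iteration 1/4 --
  FD 12: (-2.485,10.485) -> (0.214,-1.207) [heading=283, draw]
  LT 128: heading 283 -> 51
  BK 9: (0.214,-1.207) -> (-5.45,-8.201) [heading=51, draw]
  PU: pen up
  -- iteration 2/4 --
  FD 12: (-5.45,-8.201) -> (2.102,1.124) [heading=51, move]
  LT 128: heading 51 -> 179
  BK 9: (2.102,1.124) -> (11.101,0.967) [heading=179, move]
  PU: pen up
  -- iteration 3/4 --
  FD 12: (11.101,0.967) -> (-0.897,1.177) [heading=179, move]
  LT 128: heading 179 -> 307
  BK 9: (-0.897,1.177) -> (-6.314,8.364) [heading=307, move]
  PU: pen up
  -- iteration 4/4 --
  FD 12: (-6.314,8.364) -> (0.908,-1.219) [heading=307, move]
  LT 128: heading 307 -> 75
  BK 9: (0.908,-1.219) -> (-1.421,-9.913) [heading=75, move]
  PU: pen up
]
LT 135: heading 75 -> 210
PD: pen down
FD 2: (-1.421,-9.913) -> (-3.153,-10.913) [heading=210, draw]
LT 180: heading 210 -> 30
FD 2: (-3.153,-10.913) -> (-1.421,-9.913) [heading=30, draw]
Final: pos=(-1.421,-9.913), heading=30, 6 segment(s) drawn

Segment lengths:
  seg 1: (6,2) -> (-0.364,8.364), length = 9
  seg 2: (-0.364,8.364) -> (-2.485,10.485), length = 3
  seg 3: (-2.485,10.485) -> (0.214,-1.207), length = 12
  seg 4: (0.214,-1.207) -> (-5.45,-8.201), length = 9
  seg 5: (-1.421,-9.913) -> (-3.153,-10.913), length = 2
  seg 6: (-3.153,-10.913) -> (-1.421,-9.913), length = 2
Total = 37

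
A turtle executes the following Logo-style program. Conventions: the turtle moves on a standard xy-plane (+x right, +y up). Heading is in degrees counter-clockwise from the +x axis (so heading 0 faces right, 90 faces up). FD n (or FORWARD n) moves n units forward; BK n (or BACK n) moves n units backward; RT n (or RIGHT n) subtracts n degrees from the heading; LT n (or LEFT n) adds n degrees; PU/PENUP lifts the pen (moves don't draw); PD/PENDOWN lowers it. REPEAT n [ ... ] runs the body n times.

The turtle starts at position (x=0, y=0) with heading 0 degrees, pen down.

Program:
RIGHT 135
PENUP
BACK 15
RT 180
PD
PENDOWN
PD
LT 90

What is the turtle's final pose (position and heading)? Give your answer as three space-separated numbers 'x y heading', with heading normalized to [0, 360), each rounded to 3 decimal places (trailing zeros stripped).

Executing turtle program step by step:
Start: pos=(0,0), heading=0, pen down
RT 135: heading 0 -> 225
PU: pen up
BK 15: (0,0) -> (10.607,10.607) [heading=225, move]
RT 180: heading 225 -> 45
PD: pen down
PD: pen down
PD: pen down
LT 90: heading 45 -> 135
Final: pos=(10.607,10.607), heading=135, 0 segment(s) drawn

Answer: 10.607 10.607 135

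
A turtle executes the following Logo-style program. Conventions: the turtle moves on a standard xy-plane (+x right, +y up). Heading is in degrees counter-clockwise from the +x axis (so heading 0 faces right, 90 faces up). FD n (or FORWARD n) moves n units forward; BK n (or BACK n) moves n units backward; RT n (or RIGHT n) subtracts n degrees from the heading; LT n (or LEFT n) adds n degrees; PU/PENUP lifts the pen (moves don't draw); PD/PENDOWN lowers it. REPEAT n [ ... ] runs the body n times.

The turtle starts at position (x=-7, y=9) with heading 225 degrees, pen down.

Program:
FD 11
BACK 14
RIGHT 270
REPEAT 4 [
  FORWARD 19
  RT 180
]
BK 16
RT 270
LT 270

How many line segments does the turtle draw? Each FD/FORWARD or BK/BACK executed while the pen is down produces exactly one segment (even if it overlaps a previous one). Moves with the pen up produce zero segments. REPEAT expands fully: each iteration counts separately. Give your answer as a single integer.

Answer: 7

Derivation:
Executing turtle program step by step:
Start: pos=(-7,9), heading=225, pen down
FD 11: (-7,9) -> (-14.778,1.222) [heading=225, draw]
BK 14: (-14.778,1.222) -> (-4.879,11.121) [heading=225, draw]
RT 270: heading 225 -> 315
REPEAT 4 [
  -- iteration 1/4 --
  FD 19: (-4.879,11.121) -> (8.556,-2.314) [heading=315, draw]
  RT 180: heading 315 -> 135
  -- iteration 2/4 --
  FD 19: (8.556,-2.314) -> (-4.879,11.121) [heading=135, draw]
  RT 180: heading 135 -> 315
  -- iteration 3/4 --
  FD 19: (-4.879,11.121) -> (8.556,-2.314) [heading=315, draw]
  RT 180: heading 315 -> 135
  -- iteration 4/4 --
  FD 19: (8.556,-2.314) -> (-4.879,11.121) [heading=135, draw]
  RT 180: heading 135 -> 315
]
BK 16: (-4.879,11.121) -> (-16.192,22.435) [heading=315, draw]
RT 270: heading 315 -> 45
LT 270: heading 45 -> 315
Final: pos=(-16.192,22.435), heading=315, 7 segment(s) drawn
Segments drawn: 7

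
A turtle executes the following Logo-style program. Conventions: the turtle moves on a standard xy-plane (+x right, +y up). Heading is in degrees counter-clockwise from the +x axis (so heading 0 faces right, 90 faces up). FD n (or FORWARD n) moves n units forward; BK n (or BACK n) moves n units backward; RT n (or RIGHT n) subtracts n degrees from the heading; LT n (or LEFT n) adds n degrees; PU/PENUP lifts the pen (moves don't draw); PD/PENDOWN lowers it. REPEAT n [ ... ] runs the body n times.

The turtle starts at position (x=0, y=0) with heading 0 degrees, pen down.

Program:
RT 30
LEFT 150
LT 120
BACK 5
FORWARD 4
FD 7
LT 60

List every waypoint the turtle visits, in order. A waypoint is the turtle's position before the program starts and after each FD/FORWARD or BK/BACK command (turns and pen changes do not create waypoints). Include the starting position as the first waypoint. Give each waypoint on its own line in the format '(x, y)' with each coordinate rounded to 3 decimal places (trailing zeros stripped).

Answer: (0, 0)
(2.5, 4.33)
(0.5, 0.866)
(-3, -5.196)

Derivation:
Executing turtle program step by step:
Start: pos=(0,0), heading=0, pen down
RT 30: heading 0 -> 330
LT 150: heading 330 -> 120
LT 120: heading 120 -> 240
BK 5: (0,0) -> (2.5,4.33) [heading=240, draw]
FD 4: (2.5,4.33) -> (0.5,0.866) [heading=240, draw]
FD 7: (0.5,0.866) -> (-3,-5.196) [heading=240, draw]
LT 60: heading 240 -> 300
Final: pos=(-3,-5.196), heading=300, 3 segment(s) drawn
Waypoints (4 total):
(0, 0)
(2.5, 4.33)
(0.5, 0.866)
(-3, -5.196)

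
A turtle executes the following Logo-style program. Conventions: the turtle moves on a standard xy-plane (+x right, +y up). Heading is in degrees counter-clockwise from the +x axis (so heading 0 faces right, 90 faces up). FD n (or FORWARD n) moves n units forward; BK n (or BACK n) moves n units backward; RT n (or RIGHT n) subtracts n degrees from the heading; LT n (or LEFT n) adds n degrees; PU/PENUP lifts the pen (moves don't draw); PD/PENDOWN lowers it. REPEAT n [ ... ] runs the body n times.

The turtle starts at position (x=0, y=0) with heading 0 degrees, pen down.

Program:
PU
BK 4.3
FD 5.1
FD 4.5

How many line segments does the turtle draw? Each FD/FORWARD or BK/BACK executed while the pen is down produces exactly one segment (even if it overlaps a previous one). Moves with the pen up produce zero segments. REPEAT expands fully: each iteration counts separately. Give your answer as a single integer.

Answer: 0

Derivation:
Executing turtle program step by step:
Start: pos=(0,0), heading=0, pen down
PU: pen up
BK 4.3: (0,0) -> (-4.3,0) [heading=0, move]
FD 5.1: (-4.3,0) -> (0.8,0) [heading=0, move]
FD 4.5: (0.8,0) -> (5.3,0) [heading=0, move]
Final: pos=(5.3,0), heading=0, 0 segment(s) drawn
Segments drawn: 0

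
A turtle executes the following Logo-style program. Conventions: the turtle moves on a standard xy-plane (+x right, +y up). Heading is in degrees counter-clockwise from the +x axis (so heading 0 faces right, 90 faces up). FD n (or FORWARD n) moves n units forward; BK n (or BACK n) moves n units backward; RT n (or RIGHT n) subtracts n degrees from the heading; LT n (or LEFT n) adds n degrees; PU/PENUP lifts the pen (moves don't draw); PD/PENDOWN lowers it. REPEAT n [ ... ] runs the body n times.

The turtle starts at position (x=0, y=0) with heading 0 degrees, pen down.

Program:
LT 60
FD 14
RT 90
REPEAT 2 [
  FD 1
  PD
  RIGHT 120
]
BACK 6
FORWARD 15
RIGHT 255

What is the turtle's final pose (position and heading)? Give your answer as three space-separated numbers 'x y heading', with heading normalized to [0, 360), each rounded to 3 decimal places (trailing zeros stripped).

Answer: 7 20.124 195

Derivation:
Executing turtle program step by step:
Start: pos=(0,0), heading=0, pen down
LT 60: heading 0 -> 60
FD 14: (0,0) -> (7,12.124) [heading=60, draw]
RT 90: heading 60 -> 330
REPEAT 2 [
  -- iteration 1/2 --
  FD 1: (7,12.124) -> (7.866,11.624) [heading=330, draw]
  PD: pen down
  RT 120: heading 330 -> 210
  -- iteration 2/2 --
  FD 1: (7.866,11.624) -> (7,11.124) [heading=210, draw]
  PD: pen down
  RT 120: heading 210 -> 90
]
BK 6: (7,11.124) -> (7,5.124) [heading=90, draw]
FD 15: (7,5.124) -> (7,20.124) [heading=90, draw]
RT 255: heading 90 -> 195
Final: pos=(7,20.124), heading=195, 5 segment(s) drawn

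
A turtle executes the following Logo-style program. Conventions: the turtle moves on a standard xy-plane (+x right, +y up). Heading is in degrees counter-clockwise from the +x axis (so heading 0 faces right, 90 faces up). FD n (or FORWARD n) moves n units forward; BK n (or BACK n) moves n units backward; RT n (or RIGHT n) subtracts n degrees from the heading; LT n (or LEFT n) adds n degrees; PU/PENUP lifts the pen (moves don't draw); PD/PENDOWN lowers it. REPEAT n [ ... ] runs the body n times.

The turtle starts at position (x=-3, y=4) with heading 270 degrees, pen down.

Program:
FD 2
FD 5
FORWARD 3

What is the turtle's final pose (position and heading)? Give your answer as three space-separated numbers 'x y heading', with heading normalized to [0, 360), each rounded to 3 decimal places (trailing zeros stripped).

Answer: -3 -6 270

Derivation:
Executing turtle program step by step:
Start: pos=(-3,4), heading=270, pen down
FD 2: (-3,4) -> (-3,2) [heading=270, draw]
FD 5: (-3,2) -> (-3,-3) [heading=270, draw]
FD 3: (-3,-3) -> (-3,-6) [heading=270, draw]
Final: pos=(-3,-6), heading=270, 3 segment(s) drawn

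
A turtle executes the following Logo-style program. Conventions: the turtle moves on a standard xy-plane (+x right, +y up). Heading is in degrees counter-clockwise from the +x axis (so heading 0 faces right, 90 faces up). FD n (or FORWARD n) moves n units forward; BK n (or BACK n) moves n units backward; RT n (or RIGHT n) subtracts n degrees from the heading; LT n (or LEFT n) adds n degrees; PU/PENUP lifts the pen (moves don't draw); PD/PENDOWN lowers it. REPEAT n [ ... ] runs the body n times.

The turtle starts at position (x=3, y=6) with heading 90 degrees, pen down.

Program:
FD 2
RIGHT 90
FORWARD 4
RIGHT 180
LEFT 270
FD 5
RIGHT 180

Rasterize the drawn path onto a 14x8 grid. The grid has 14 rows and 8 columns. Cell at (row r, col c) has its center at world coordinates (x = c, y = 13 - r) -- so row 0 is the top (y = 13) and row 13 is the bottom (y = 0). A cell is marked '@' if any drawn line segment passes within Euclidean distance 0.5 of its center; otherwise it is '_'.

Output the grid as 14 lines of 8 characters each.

Segment 0: (3,6) -> (3,8)
Segment 1: (3,8) -> (7,8)
Segment 2: (7,8) -> (7,13)

Answer: _______@
_______@
_______@
_______@
_______@
___@@@@@
___@____
___@____
________
________
________
________
________
________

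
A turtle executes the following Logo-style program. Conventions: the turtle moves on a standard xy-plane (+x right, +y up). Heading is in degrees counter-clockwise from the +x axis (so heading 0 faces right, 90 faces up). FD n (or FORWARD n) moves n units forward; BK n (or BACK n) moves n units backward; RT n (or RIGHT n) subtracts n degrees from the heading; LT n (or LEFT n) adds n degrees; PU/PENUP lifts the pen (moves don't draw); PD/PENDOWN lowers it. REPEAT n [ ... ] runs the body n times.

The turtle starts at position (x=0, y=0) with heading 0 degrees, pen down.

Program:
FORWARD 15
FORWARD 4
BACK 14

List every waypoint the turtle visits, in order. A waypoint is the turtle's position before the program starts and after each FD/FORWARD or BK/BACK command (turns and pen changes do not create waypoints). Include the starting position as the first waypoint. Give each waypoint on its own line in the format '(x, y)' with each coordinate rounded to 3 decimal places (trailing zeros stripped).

Answer: (0, 0)
(15, 0)
(19, 0)
(5, 0)

Derivation:
Executing turtle program step by step:
Start: pos=(0,0), heading=0, pen down
FD 15: (0,0) -> (15,0) [heading=0, draw]
FD 4: (15,0) -> (19,0) [heading=0, draw]
BK 14: (19,0) -> (5,0) [heading=0, draw]
Final: pos=(5,0), heading=0, 3 segment(s) drawn
Waypoints (4 total):
(0, 0)
(15, 0)
(19, 0)
(5, 0)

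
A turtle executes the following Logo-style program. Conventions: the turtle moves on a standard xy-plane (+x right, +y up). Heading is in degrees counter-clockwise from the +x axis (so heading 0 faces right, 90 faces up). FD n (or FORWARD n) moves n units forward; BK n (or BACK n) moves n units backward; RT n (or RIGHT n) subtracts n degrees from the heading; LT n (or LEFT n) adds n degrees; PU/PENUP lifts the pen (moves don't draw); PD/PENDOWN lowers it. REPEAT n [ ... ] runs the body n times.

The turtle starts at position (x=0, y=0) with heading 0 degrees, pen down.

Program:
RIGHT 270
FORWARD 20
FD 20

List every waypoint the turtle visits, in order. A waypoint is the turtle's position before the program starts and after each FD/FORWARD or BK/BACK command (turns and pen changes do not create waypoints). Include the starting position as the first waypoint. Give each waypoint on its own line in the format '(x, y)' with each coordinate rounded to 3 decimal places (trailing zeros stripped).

Answer: (0, 0)
(0, 20)
(0, 40)

Derivation:
Executing turtle program step by step:
Start: pos=(0,0), heading=0, pen down
RT 270: heading 0 -> 90
FD 20: (0,0) -> (0,20) [heading=90, draw]
FD 20: (0,20) -> (0,40) [heading=90, draw]
Final: pos=(0,40), heading=90, 2 segment(s) drawn
Waypoints (3 total):
(0, 0)
(0, 20)
(0, 40)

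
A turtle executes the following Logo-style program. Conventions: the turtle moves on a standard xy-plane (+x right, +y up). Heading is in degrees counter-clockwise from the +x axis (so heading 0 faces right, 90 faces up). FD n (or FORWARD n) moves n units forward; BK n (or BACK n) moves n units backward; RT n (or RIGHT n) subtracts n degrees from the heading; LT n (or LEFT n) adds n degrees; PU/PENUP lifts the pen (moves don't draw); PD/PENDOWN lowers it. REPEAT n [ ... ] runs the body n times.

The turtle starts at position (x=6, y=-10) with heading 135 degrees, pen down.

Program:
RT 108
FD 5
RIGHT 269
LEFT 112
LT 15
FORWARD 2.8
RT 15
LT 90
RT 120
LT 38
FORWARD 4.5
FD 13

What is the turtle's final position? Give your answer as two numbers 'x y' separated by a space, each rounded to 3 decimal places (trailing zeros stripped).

Answer: -0.002 -25.109

Derivation:
Executing turtle program step by step:
Start: pos=(6,-10), heading=135, pen down
RT 108: heading 135 -> 27
FD 5: (6,-10) -> (10.455,-7.73) [heading=27, draw]
RT 269: heading 27 -> 118
LT 112: heading 118 -> 230
LT 15: heading 230 -> 245
FD 2.8: (10.455,-7.73) -> (9.272,-10.268) [heading=245, draw]
RT 15: heading 245 -> 230
LT 90: heading 230 -> 320
RT 120: heading 320 -> 200
LT 38: heading 200 -> 238
FD 4.5: (9.272,-10.268) -> (6.887,-14.084) [heading=238, draw]
FD 13: (6.887,-14.084) -> (-0.002,-25.109) [heading=238, draw]
Final: pos=(-0.002,-25.109), heading=238, 4 segment(s) drawn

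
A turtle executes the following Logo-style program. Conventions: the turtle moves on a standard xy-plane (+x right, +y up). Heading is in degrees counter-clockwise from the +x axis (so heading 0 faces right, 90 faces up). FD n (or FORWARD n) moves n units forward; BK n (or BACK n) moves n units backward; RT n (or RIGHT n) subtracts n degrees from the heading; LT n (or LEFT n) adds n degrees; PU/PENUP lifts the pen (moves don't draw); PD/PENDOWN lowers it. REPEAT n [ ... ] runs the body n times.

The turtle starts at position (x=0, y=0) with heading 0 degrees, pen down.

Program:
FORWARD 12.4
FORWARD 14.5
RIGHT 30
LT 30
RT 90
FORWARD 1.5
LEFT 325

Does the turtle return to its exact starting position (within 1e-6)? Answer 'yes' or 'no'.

Executing turtle program step by step:
Start: pos=(0,0), heading=0, pen down
FD 12.4: (0,0) -> (12.4,0) [heading=0, draw]
FD 14.5: (12.4,0) -> (26.9,0) [heading=0, draw]
RT 30: heading 0 -> 330
LT 30: heading 330 -> 0
RT 90: heading 0 -> 270
FD 1.5: (26.9,0) -> (26.9,-1.5) [heading=270, draw]
LT 325: heading 270 -> 235
Final: pos=(26.9,-1.5), heading=235, 3 segment(s) drawn

Start position: (0, 0)
Final position: (26.9, -1.5)
Distance = 26.942; >= 1e-6 -> NOT closed

Answer: no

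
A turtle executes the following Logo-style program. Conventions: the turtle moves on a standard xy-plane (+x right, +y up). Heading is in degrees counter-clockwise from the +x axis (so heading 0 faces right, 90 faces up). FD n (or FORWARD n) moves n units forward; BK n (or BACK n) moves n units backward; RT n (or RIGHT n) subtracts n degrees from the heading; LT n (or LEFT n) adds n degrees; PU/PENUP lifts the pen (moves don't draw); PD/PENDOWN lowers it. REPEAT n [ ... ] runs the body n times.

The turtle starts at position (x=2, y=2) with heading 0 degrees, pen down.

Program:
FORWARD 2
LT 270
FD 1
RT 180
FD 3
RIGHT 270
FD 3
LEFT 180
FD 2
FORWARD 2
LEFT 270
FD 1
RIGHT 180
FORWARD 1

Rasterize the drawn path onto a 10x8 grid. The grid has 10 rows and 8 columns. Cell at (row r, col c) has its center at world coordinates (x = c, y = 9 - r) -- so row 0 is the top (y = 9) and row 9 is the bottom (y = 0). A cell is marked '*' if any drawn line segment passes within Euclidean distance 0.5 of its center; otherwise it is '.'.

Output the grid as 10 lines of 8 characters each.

Answer: ........
........
........
........
........
.*****..
....**..
..***...
....*...
........

Derivation:
Segment 0: (2,2) -> (4,2)
Segment 1: (4,2) -> (4,1)
Segment 2: (4,1) -> (4,4)
Segment 3: (4,4) -> (1,4)
Segment 4: (1,4) -> (3,4)
Segment 5: (3,4) -> (5,4)
Segment 6: (5,4) -> (5,3)
Segment 7: (5,3) -> (5,4)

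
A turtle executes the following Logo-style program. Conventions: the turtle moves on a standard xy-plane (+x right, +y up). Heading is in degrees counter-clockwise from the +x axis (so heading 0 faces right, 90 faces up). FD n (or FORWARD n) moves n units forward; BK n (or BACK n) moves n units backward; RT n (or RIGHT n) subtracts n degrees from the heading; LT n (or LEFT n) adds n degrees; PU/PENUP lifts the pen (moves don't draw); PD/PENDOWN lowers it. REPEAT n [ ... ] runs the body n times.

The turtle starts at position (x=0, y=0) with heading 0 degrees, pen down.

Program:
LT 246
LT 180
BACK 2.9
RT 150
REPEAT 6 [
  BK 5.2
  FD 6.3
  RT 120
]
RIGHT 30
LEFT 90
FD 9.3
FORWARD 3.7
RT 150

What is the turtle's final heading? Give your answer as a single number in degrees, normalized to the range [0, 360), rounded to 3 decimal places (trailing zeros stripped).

Answer: 186

Derivation:
Executing turtle program step by step:
Start: pos=(0,0), heading=0, pen down
LT 246: heading 0 -> 246
LT 180: heading 246 -> 66
BK 2.9: (0,0) -> (-1.18,-2.649) [heading=66, draw]
RT 150: heading 66 -> 276
REPEAT 6 [
  -- iteration 1/6 --
  BK 5.2: (-1.18,-2.649) -> (-1.723,2.522) [heading=276, draw]
  FD 6.3: (-1.723,2.522) -> (-1.065,-3.743) [heading=276, draw]
  RT 120: heading 276 -> 156
  -- iteration 2/6 --
  BK 5.2: (-1.065,-3.743) -> (3.686,-5.858) [heading=156, draw]
  FD 6.3: (3.686,-5.858) -> (-2.069,-3.296) [heading=156, draw]
  RT 120: heading 156 -> 36
  -- iteration 3/6 --
  BK 5.2: (-2.069,-3.296) -> (-6.276,-6.352) [heading=36, draw]
  FD 6.3: (-6.276,-6.352) -> (-1.18,-2.649) [heading=36, draw]
  RT 120: heading 36 -> 276
  -- iteration 4/6 --
  BK 5.2: (-1.18,-2.649) -> (-1.723,2.522) [heading=276, draw]
  FD 6.3: (-1.723,2.522) -> (-1.065,-3.743) [heading=276, draw]
  RT 120: heading 276 -> 156
  -- iteration 5/6 --
  BK 5.2: (-1.065,-3.743) -> (3.686,-5.858) [heading=156, draw]
  FD 6.3: (3.686,-5.858) -> (-2.069,-3.296) [heading=156, draw]
  RT 120: heading 156 -> 36
  -- iteration 6/6 --
  BK 5.2: (-2.069,-3.296) -> (-6.276,-6.352) [heading=36, draw]
  FD 6.3: (-6.276,-6.352) -> (-1.18,-2.649) [heading=36, draw]
  RT 120: heading 36 -> 276
]
RT 30: heading 276 -> 246
LT 90: heading 246 -> 336
FD 9.3: (-1.18,-2.649) -> (7.316,-6.432) [heading=336, draw]
FD 3.7: (7.316,-6.432) -> (10.697,-7.937) [heading=336, draw]
RT 150: heading 336 -> 186
Final: pos=(10.697,-7.937), heading=186, 15 segment(s) drawn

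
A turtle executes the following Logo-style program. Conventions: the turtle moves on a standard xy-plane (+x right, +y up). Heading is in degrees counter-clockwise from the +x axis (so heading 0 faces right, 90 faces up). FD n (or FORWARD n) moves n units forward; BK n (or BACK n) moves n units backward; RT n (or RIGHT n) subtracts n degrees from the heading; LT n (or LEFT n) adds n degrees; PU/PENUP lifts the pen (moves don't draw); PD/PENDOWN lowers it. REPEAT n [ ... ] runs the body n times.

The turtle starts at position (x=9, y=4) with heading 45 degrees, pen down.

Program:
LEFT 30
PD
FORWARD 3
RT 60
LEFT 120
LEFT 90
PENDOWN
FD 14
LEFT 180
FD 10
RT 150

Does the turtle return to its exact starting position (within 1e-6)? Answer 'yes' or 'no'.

Answer: no

Derivation:
Executing turtle program step by step:
Start: pos=(9,4), heading=45, pen down
LT 30: heading 45 -> 75
PD: pen down
FD 3: (9,4) -> (9.776,6.898) [heading=75, draw]
RT 60: heading 75 -> 15
LT 120: heading 15 -> 135
LT 90: heading 135 -> 225
PD: pen down
FD 14: (9.776,6.898) -> (-0.123,-3.002) [heading=225, draw]
LT 180: heading 225 -> 45
FD 10: (-0.123,-3.002) -> (6.948,4.069) [heading=45, draw]
RT 150: heading 45 -> 255
Final: pos=(6.948,4.069), heading=255, 3 segment(s) drawn

Start position: (9, 4)
Final position: (6.948, 4.069)
Distance = 2.053; >= 1e-6 -> NOT closed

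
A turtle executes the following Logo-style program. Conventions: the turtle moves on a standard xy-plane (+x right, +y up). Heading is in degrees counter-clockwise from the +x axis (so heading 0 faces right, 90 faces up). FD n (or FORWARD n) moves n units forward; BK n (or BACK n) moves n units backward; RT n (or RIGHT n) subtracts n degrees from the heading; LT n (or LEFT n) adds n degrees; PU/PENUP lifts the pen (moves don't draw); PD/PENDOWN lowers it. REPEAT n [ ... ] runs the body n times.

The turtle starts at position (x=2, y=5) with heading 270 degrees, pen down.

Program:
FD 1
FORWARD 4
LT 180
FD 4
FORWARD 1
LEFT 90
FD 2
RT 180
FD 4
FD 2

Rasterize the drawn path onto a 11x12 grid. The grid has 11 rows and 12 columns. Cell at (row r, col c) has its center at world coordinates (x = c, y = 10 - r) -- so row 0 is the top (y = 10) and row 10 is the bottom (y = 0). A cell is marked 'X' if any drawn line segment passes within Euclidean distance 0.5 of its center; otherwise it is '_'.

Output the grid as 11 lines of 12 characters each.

Answer: ____________
____________
____________
____________
____________
XXXXXXX_____
__X_________
__X_________
__X_________
__X_________
__X_________

Derivation:
Segment 0: (2,5) -> (2,4)
Segment 1: (2,4) -> (2,0)
Segment 2: (2,0) -> (2,4)
Segment 3: (2,4) -> (2,5)
Segment 4: (2,5) -> (0,5)
Segment 5: (0,5) -> (4,5)
Segment 6: (4,5) -> (6,5)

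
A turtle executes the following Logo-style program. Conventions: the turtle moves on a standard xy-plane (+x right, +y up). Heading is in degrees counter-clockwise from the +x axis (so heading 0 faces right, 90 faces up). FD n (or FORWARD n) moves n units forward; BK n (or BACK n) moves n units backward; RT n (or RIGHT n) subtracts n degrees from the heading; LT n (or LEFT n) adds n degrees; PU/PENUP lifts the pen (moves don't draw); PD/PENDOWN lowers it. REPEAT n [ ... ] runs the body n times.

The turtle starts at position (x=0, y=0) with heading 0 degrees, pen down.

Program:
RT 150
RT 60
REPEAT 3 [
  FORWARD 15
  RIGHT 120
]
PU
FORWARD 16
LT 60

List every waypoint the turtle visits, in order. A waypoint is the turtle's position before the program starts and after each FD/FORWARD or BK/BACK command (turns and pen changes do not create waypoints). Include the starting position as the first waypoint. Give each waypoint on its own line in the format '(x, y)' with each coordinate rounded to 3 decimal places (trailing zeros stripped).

Answer: (0, 0)
(-12.99, 7.5)
(0, 15)
(0, 0)
(-13.856, 8)

Derivation:
Executing turtle program step by step:
Start: pos=(0,0), heading=0, pen down
RT 150: heading 0 -> 210
RT 60: heading 210 -> 150
REPEAT 3 [
  -- iteration 1/3 --
  FD 15: (0,0) -> (-12.99,7.5) [heading=150, draw]
  RT 120: heading 150 -> 30
  -- iteration 2/3 --
  FD 15: (-12.99,7.5) -> (0,15) [heading=30, draw]
  RT 120: heading 30 -> 270
  -- iteration 3/3 --
  FD 15: (0,15) -> (0,0) [heading=270, draw]
  RT 120: heading 270 -> 150
]
PU: pen up
FD 16: (0,0) -> (-13.856,8) [heading=150, move]
LT 60: heading 150 -> 210
Final: pos=(-13.856,8), heading=210, 3 segment(s) drawn
Waypoints (5 total):
(0, 0)
(-12.99, 7.5)
(0, 15)
(0, 0)
(-13.856, 8)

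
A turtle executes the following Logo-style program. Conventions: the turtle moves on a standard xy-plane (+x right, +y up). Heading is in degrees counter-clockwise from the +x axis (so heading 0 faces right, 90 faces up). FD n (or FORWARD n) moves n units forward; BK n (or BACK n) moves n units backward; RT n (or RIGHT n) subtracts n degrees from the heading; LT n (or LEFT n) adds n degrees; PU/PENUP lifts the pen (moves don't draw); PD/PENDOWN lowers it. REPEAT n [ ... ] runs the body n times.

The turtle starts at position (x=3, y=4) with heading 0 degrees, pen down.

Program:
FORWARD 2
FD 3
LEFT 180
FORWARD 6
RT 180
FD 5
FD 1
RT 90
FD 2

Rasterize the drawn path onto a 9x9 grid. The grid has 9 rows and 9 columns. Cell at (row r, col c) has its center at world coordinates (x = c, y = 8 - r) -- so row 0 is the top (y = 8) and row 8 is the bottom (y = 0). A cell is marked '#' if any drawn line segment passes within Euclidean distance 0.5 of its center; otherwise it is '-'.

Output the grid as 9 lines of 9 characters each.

Answer: ---------
---------
---------
---------
--#######
--------#
--------#
---------
---------

Derivation:
Segment 0: (3,4) -> (5,4)
Segment 1: (5,4) -> (8,4)
Segment 2: (8,4) -> (2,4)
Segment 3: (2,4) -> (7,4)
Segment 4: (7,4) -> (8,4)
Segment 5: (8,4) -> (8,2)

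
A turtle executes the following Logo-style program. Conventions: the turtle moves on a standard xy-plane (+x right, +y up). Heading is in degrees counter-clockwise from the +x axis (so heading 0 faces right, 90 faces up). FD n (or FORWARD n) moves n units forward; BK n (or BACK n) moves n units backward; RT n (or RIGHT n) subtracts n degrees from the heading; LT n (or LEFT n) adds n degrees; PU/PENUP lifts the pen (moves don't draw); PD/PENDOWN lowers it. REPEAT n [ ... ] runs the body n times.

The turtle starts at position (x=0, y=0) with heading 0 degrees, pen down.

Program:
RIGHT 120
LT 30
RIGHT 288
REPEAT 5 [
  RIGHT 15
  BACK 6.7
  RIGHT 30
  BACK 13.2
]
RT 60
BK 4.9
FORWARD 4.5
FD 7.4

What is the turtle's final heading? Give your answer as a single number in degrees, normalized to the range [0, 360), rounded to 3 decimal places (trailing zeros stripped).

Answer: 57

Derivation:
Executing turtle program step by step:
Start: pos=(0,0), heading=0, pen down
RT 120: heading 0 -> 240
LT 30: heading 240 -> 270
RT 288: heading 270 -> 342
REPEAT 5 [
  -- iteration 1/5 --
  RT 15: heading 342 -> 327
  BK 6.7: (0,0) -> (-5.619,3.649) [heading=327, draw]
  RT 30: heading 327 -> 297
  BK 13.2: (-5.619,3.649) -> (-11.612,15.41) [heading=297, draw]
  -- iteration 2/5 --
  RT 15: heading 297 -> 282
  BK 6.7: (-11.612,15.41) -> (-13.005,21.964) [heading=282, draw]
  RT 30: heading 282 -> 252
  BK 13.2: (-13.005,21.964) -> (-8.926,34.518) [heading=252, draw]
  -- iteration 3/5 --
  RT 15: heading 252 -> 237
  BK 6.7: (-8.926,34.518) -> (-5.277,40.137) [heading=237, draw]
  RT 30: heading 237 -> 207
  BK 13.2: (-5.277,40.137) -> (6.485,46.13) [heading=207, draw]
  -- iteration 4/5 --
  RT 15: heading 207 -> 192
  BK 6.7: (6.485,46.13) -> (13.038,47.523) [heading=192, draw]
  RT 30: heading 192 -> 162
  BK 13.2: (13.038,47.523) -> (25.592,43.444) [heading=162, draw]
  -- iteration 5/5 --
  RT 15: heading 162 -> 147
  BK 6.7: (25.592,43.444) -> (31.211,39.795) [heading=147, draw]
  RT 30: heading 147 -> 117
  BK 13.2: (31.211,39.795) -> (37.204,28.033) [heading=117, draw]
]
RT 60: heading 117 -> 57
BK 4.9: (37.204,28.033) -> (34.535,23.924) [heading=57, draw]
FD 4.5: (34.535,23.924) -> (36.986,27.698) [heading=57, draw]
FD 7.4: (36.986,27.698) -> (41.016,33.904) [heading=57, draw]
Final: pos=(41.016,33.904), heading=57, 13 segment(s) drawn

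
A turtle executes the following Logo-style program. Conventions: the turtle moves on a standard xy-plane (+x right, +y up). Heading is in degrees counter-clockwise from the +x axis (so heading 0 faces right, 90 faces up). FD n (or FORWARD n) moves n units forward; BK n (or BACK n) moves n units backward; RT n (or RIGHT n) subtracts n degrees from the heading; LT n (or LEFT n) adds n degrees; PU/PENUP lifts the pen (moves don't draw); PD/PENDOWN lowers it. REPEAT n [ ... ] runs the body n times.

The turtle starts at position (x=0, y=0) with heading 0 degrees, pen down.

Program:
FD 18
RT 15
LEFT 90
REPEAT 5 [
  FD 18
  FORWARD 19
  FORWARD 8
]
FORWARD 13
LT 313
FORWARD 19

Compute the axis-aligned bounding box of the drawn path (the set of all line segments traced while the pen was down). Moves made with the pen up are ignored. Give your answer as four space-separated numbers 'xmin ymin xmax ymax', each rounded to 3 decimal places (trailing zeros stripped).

Executing turtle program step by step:
Start: pos=(0,0), heading=0, pen down
FD 18: (0,0) -> (18,0) [heading=0, draw]
RT 15: heading 0 -> 345
LT 90: heading 345 -> 75
REPEAT 5 [
  -- iteration 1/5 --
  FD 18: (18,0) -> (22.659,17.387) [heading=75, draw]
  FD 19: (22.659,17.387) -> (27.576,35.739) [heading=75, draw]
  FD 8: (27.576,35.739) -> (29.647,43.467) [heading=75, draw]
  -- iteration 2/5 --
  FD 18: (29.647,43.467) -> (34.306,60.853) [heading=75, draw]
  FD 19: (34.306,60.853) -> (39.223,79.206) [heading=75, draw]
  FD 8: (39.223,79.206) -> (41.294,86.933) [heading=75, draw]
  -- iteration 3/5 --
  FD 18: (41.294,86.933) -> (45.952,104.32) [heading=75, draw]
  FD 19: (45.952,104.32) -> (50.87,122.673) [heading=75, draw]
  FD 8: (50.87,122.673) -> (52.941,130.4) [heading=75, draw]
  -- iteration 4/5 --
  FD 18: (52.941,130.4) -> (57.599,147.787) [heading=75, draw]
  FD 19: (57.599,147.787) -> (62.517,166.139) [heading=75, draw]
  FD 8: (62.517,166.139) -> (64.587,173.867) [heading=75, draw]
  -- iteration 5/5 --
  FD 18: (64.587,173.867) -> (69.246,191.253) [heading=75, draw]
  FD 19: (69.246,191.253) -> (74.164,209.606) [heading=75, draw]
  FD 8: (74.164,209.606) -> (76.234,217.333) [heading=75, draw]
]
FD 13: (76.234,217.333) -> (79.599,229.89) [heading=75, draw]
LT 313: heading 75 -> 28
FD 19: (79.599,229.89) -> (96.375,238.81) [heading=28, draw]
Final: pos=(96.375,238.81), heading=28, 18 segment(s) drawn

Segment endpoints: x in {0, 18, 22.659, 27.576, 29.647, 34.306, 39.223, 41.294, 45.952, 50.87, 52.941, 57.599, 62.517, 64.587, 69.246, 74.164, 76.234, 79.599, 96.375}, y in {0, 17.387, 35.739, 43.467, 60.853, 79.206, 86.933, 104.32, 122.673, 130.4, 147.787, 166.139, 173.867, 191.253, 209.606, 217.333, 229.89, 238.81}
xmin=0, ymin=0, xmax=96.375, ymax=238.81

Answer: 0 0 96.375 238.81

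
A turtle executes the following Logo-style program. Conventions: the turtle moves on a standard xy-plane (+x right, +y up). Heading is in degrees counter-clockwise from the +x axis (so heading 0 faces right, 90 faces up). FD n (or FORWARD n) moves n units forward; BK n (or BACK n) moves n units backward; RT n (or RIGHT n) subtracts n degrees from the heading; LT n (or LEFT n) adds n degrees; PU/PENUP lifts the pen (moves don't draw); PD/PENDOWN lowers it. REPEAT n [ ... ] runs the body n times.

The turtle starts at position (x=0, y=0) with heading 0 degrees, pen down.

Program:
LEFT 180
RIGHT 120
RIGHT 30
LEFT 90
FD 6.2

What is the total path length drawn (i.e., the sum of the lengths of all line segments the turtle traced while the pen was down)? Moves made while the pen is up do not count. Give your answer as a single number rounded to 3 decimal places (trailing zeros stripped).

Answer: 6.2

Derivation:
Executing turtle program step by step:
Start: pos=(0,0), heading=0, pen down
LT 180: heading 0 -> 180
RT 120: heading 180 -> 60
RT 30: heading 60 -> 30
LT 90: heading 30 -> 120
FD 6.2: (0,0) -> (-3.1,5.369) [heading=120, draw]
Final: pos=(-3.1,5.369), heading=120, 1 segment(s) drawn

Segment lengths:
  seg 1: (0,0) -> (-3.1,5.369), length = 6.2
Total = 6.2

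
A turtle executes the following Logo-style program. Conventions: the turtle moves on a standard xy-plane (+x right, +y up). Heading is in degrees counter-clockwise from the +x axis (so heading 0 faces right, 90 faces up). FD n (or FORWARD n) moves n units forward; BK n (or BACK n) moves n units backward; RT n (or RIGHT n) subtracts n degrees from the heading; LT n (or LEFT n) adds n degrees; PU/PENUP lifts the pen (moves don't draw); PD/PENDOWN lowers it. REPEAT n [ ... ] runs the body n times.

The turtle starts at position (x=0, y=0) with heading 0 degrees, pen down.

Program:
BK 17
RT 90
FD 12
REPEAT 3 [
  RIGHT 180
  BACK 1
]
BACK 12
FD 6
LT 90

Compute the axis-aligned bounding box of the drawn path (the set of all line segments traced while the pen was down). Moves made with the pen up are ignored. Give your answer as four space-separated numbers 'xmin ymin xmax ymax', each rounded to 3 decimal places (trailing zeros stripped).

Answer: -17 -25 0 0

Derivation:
Executing turtle program step by step:
Start: pos=(0,0), heading=0, pen down
BK 17: (0,0) -> (-17,0) [heading=0, draw]
RT 90: heading 0 -> 270
FD 12: (-17,0) -> (-17,-12) [heading=270, draw]
REPEAT 3 [
  -- iteration 1/3 --
  RT 180: heading 270 -> 90
  BK 1: (-17,-12) -> (-17,-13) [heading=90, draw]
  -- iteration 2/3 --
  RT 180: heading 90 -> 270
  BK 1: (-17,-13) -> (-17,-12) [heading=270, draw]
  -- iteration 3/3 --
  RT 180: heading 270 -> 90
  BK 1: (-17,-12) -> (-17,-13) [heading=90, draw]
]
BK 12: (-17,-13) -> (-17,-25) [heading=90, draw]
FD 6: (-17,-25) -> (-17,-19) [heading=90, draw]
LT 90: heading 90 -> 180
Final: pos=(-17,-19), heading=180, 7 segment(s) drawn

Segment endpoints: x in {-17, -17, 0}, y in {-25, -19, -13, -12, 0}
xmin=-17, ymin=-25, xmax=0, ymax=0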